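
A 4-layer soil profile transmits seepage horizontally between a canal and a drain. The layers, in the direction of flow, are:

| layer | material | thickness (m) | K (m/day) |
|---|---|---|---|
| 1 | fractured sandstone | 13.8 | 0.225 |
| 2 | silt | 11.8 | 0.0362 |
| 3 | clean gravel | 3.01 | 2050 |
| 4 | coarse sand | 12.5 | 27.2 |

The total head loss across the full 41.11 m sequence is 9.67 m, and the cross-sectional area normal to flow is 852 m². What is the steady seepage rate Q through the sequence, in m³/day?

Flow is perpendicular to layering, so the layers act in series and the equivalent K is the thickness-weighted harmonic mean.
Total thickness L = 13.8 + 11.8 + 3.01 + 12.5 = 41.11 m.
Σ(b_i/K_i) = 13.8/0.225 + 11.8/0.0362 + 3.01/2050 + 12.5/27.2 = 387.8 d.
K_eq = L / Σ(b_i/K_i) = 41.11 / 387.8 = 0.1060 m/day.
Q = K_eq · A · (Δh/L) = 0.1060 × 852 × (9.67/41.11) = 21.25 m³/day.

21.2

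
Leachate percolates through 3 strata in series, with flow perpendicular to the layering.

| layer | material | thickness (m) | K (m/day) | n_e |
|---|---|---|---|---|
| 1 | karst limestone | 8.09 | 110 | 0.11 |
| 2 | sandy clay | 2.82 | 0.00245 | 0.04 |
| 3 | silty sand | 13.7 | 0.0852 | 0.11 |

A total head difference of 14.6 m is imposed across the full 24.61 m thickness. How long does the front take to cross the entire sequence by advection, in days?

With flow normal to the layers, continuity requires the same specific discharge q through every layer.
Σ(b_i/K_i) = 8.09/110 + 2.82/0.00245 + 13.7/0.0852 = 1312 d.
q = Δh / Σ(b_i/K_i) = 14.6 / 1312 = 0.01113 m/day.
In each layer the seepage velocity is v_i = q/n_i, so the layer transit time is t_i = b_i·n_i / q:
  layer 1 (karst limestone): t_1 = 8.09 × 0.11 / 0.01113 = 79.96 d
  layer 2 (sandy clay): t_2 = 2.82 × 0.04 / 0.01113 = 10.14 d
  layer 3 (silty sand): t_3 = 13.7 × 0.11 / 0.01113 = 135.4 d
Total t = Σ t_i = 225.5 days.

226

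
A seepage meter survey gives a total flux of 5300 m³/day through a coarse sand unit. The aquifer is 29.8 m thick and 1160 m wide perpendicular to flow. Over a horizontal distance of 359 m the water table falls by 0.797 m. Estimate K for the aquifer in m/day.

69.1

Cross-sectional area A = 1160 × 29.8 = 34568 m².
Hydraulic gradient i = Δh / L = 0.797 / 359 = 0.002220.
From Q = K·A·i, K = Q / (A·i) = 5300 / (34568 × 0.002220) = 69.06 m/day.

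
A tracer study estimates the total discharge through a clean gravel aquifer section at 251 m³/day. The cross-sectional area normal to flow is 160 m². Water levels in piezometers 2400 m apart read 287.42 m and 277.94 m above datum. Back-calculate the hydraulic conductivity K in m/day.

Hydraulic gradient i = (287.42 − 277.94) / 2400 = 9.48 / 2400 = 0.003950.
From Q = K·A·i, K = Q / (A·i) = 251 / (160.0 × 0.003950) = 397.2 m/day.

397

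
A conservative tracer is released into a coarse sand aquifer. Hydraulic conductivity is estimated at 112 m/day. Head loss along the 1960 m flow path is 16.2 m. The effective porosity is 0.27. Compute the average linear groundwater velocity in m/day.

3.43

Hydraulic gradient i = Δh / L = 16.2 / 1960 = 0.008265.
Darcy flux q = K · i = 112.0 × 0.008265 = 0.9257 m/day.
Seepage velocity v = q / n_e = 0.9257 / 0.27 = 3.429 m/day.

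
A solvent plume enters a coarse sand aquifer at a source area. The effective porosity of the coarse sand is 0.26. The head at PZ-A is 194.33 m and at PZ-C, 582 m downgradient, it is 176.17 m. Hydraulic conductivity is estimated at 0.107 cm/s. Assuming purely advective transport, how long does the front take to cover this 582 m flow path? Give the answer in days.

52.5

Convert K: 0.107 cm/s × 864 = 92.45 m/day.
Hydraulic gradient i = (194.33 − 176.17) / 582 = 18.16 / 582 = 0.03120.
Darcy flux q = K · i = 92.45 × 0.03120 = 2.885 m/day.
Seepage velocity v = q / n_e = 2.885 / 0.26 = 11.09 m/day.
Travel time t = L / v = 582 / 11.09 = 52.46 days.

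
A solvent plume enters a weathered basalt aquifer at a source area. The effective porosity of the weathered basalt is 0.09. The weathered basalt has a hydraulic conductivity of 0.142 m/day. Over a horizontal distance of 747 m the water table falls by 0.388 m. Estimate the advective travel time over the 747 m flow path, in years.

Hydraulic gradient i = Δh / L = 0.388 / 747 = 0.0005194.
Darcy flux q = K · i = 0.1420 × 0.0005194 = 7.376e-05 m/day.
Seepage velocity v = q / n_e = 7.376e-05 / 0.09 = 0.0008195 m/day.
Travel time t = L / v = 747 / 0.0008195 = 9.115e+05 days = 2496 years.

2500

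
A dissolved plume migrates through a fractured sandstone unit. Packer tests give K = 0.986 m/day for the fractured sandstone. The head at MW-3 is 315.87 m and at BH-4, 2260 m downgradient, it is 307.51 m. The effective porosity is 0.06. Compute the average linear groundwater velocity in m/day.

0.0608

Hydraulic gradient i = (315.87 − 307.51) / 2260 = 8.36 / 2260 = 0.003699.
Darcy flux q = K · i = 0.9860 × 0.003699 = 0.003647 m/day.
Seepage velocity v = q / n_e = 0.003647 / 0.06 = 0.06079 m/day.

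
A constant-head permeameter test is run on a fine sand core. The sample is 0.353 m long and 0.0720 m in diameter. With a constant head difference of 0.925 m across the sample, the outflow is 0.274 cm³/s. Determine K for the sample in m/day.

2.22

Cross-sectional area A = π·(d/2)² = π × (0.0720/2)² = 0.004072 m².
Convert discharge: 0.274 cm³/s = 2.740e-07 m³/s.
Darcy's law rearranged: K = Q·L / (A·Δh) = 2.740e-07 × 0.353 / (0.004072 × 0.925) = 2.568e-05 m/s = 2.219 m/day.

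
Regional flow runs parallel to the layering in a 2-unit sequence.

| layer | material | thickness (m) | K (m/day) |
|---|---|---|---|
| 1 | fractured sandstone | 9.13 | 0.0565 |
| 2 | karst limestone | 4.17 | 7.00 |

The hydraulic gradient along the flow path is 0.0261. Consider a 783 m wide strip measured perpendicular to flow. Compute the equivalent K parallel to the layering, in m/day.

2.23

Flow is parallel to layering, so each bed carries its own Darcy discharge and the transmissivities add.
Σ(K_i·b_i) = 0.0565×9.13 + 7.00×4.17 = 29.71 m²/day.
Total thickness b = 13.30 m, so K_eq = Σ(K_i·b_i)/b = 2.234 m/day.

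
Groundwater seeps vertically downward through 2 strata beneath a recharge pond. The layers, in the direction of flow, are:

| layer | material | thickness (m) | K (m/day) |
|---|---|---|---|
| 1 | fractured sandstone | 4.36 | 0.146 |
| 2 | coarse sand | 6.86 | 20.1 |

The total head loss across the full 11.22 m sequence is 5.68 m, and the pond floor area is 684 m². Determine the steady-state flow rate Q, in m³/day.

129

Flow is perpendicular to layering, so the layers act in series and the equivalent K is the thickness-weighted harmonic mean.
Total thickness L = 4.36 + 6.86 = 11.22 m.
Σ(b_i/K_i) = 4.36/0.146 + 6.86/20.1 = 30.20 d.
K_eq = L / Σ(b_i/K_i) = 11.22 / 30.20 = 0.3715 m/day.
Q = K_eq · A · (Δh/L) = 0.3715 × 684 × (5.68/11.22) = 128.6 m³/day.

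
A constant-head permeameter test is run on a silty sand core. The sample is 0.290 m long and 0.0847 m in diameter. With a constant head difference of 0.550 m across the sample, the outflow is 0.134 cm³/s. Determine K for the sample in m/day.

1.08

Cross-sectional area A = π·(d/2)² = π × (0.0847/2)² = 0.005635 m².
Convert discharge: 0.134 cm³/s = 1.340e-07 m³/s.
Darcy's law rearranged: K = Q·L / (A·Δh) = 1.340e-07 × 0.290 / (0.005635 × 0.550) = 1.254e-05 m/s = 1.083 m/day.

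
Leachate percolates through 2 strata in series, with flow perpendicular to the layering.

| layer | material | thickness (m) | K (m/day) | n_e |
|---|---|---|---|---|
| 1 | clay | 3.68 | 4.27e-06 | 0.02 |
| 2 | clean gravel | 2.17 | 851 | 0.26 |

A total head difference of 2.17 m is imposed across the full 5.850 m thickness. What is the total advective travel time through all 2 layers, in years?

With flow normal to the layers, continuity requires the same specific discharge q through every layer.
Σ(b_i/K_i) = 3.68/4.27e-06 + 2.17/851 = 8.618e+05 d.
q = Δh / Σ(b_i/K_i) = 2.17 / 8.618e+05 = 2.518e-06 m/day.
In each layer the seepage velocity is v_i = q/n_i, so the layer transit time is t_i = b_i·n_i / q:
  layer 1 (clay): t_1 = 3.68 × 0.02 / 2.518e-06 = 29231 d
  layer 2 (clean gravel): t_2 = 2.17 × 0.26 / 2.518e-06 = 2.241e+05 d
Total t = Σ t_i = 2.533e+05 days = 693.5 years.

694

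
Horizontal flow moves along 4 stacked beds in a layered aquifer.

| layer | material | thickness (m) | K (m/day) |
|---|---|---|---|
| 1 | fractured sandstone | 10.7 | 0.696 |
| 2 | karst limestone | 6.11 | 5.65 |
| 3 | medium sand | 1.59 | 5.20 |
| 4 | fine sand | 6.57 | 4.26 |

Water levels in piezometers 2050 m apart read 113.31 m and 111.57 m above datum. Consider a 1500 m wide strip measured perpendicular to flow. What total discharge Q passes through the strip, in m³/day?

Flow is parallel to layering, so each bed carries its own Darcy discharge and the transmissivities add.
Σ(K_i·b_i) = 0.696×10.7 + 5.65×6.11 + 5.20×1.59 + 4.26×6.57 = 78.22 m²/day.
Hydraulic gradient i = (113.31 − 111.57) / 2050 = 1.74 / 2050 = 0.0008488.
Q = Σ(K_i·b_i) · W · i = 78.22 × 1500 × 0.0008488 = 99.59 m³/day.

99.6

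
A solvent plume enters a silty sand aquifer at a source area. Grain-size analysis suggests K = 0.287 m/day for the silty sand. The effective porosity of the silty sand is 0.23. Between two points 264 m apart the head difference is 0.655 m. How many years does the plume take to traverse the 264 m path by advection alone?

Hydraulic gradient i = Δh / L = 0.655 / 264 = 0.002481.
Darcy flux q = K · i = 0.2870 × 0.002481 = 0.0007121 m/day.
Seepage velocity v = q / n_e = 0.0007121 / 0.23 = 0.003096 m/day.
Travel time t = L / v = 264 / 0.003096 = 85273 days = 233.5 years.

233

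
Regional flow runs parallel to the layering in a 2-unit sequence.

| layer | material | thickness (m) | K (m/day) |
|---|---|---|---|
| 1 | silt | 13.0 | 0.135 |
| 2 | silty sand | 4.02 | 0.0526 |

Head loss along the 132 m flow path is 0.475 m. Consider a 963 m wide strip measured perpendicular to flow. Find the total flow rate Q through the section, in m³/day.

6.81

Flow is parallel to layering, so each bed carries its own Darcy discharge and the transmissivities add.
Σ(K_i·b_i) = 0.135×13.0 + 0.0526×4.02 = 1.966 m²/day.
Hydraulic gradient i = Δh / L = 0.475 / 132 = 0.003598.
Q = Σ(K_i·b_i) · W · i = 1.966 × 963 × 0.003598 = 6.814 m³/day.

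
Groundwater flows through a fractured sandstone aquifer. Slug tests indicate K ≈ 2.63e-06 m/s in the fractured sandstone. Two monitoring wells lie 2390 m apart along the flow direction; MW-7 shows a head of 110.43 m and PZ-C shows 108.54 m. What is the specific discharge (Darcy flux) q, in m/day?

Convert K: 2.63e-06 m/s × 86400 = 0.2272 m/day.
Hydraulic gradient i = (110.43 − 108.54) / 2390 = 1.89 / 2390 = 0.0007908.
Specific discharge q = K · i = 0.2272 × 0.0007908 = 0.0001797 m/day.

0.000180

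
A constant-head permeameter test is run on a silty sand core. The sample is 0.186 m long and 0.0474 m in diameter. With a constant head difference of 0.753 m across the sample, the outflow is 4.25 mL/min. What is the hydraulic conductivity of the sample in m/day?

0.857

Cross-sectional area A = π·(d/2)² = π × (0.0474/2)² = 0.001765 m².
Convert discharge: 4.25 mL/min = 7.083e-08 m³/s.
Darcy's law rearranged: K = Q·L / (A·Δh) = 7.083e-08 × 0.186 / (0.001765 × 0.753) = 9.915e-06 m/s = 0.8567 m/day.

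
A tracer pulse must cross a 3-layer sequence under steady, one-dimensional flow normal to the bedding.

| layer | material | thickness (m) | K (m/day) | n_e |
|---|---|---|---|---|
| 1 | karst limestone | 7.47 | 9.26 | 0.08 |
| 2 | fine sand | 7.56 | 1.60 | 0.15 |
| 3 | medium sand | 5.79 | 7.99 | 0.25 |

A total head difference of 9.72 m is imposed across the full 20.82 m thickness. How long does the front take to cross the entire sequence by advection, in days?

2.05

With flow normal to the layers, continuity requires the same specific discharge q through every layer.
Σ(b_i/K_i) = 7.47/9.26 + 7.56/1.60 + 5.79/7.99 = 6.256 d.
q = Δh / Σ(b_i/K_i) = 9.72 / 6.256 = 1.554 m/day.
In each layer the seepage velocity is v_i = q/n_i, so the layer transit time is t_i = b_i·n_i / q:
  layer 1 (karst limestone): t_1 = 7.47 × 0.08 / 1.554 = 0.3846 d
  layer 2 (fine sand): t_2 = 7.56 × 0.15 / 1.554 = 0.7299 d
  layer 3 (medium sand): t_3 = 5.79 × 0.25 / 1.554 = 0.9317 d
Total t = Σ t_i = 2.046 days.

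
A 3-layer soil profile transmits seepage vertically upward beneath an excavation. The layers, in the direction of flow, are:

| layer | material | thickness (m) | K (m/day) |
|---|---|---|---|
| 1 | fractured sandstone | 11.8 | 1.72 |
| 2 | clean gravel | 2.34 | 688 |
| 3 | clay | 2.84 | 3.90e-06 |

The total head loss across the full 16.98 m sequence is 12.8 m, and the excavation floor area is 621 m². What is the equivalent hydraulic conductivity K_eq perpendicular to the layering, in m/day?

Flow is perpendicular to layering, so the layers act in series and the equivalent K is the thickness-weighted harmonic mean.
Total thickness L = 11.8 + 2.34 + 2.84 = 16.98 m.
Σ(b_i/K_i) = 11.8/1.72 + 2.34/688 + 2.84/3.90e-06 = 7.282e+05 d.
K_eq = L / Σ(b_i/K_i) = 16.98 / 7.282e+05 = 2.332e-05 m/day.

2.33e-05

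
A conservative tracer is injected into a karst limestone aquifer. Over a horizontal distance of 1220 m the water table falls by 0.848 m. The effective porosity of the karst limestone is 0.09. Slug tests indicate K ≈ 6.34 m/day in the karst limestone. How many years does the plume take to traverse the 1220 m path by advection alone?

Hydraulic gradient i = Δh / L = 0.848 / 1220 = 0.0006951.
Darcy flux q = K · i = 6.340 × 0.0006951 = 0.004407 m/day.
Seepage velocity v = q / n_e = 0.004407 / 0.09 = 0.04896 m/day.
Travel time t = L / v = 1220 / 0.04896 = 24916 days = 68.22 years.

68.2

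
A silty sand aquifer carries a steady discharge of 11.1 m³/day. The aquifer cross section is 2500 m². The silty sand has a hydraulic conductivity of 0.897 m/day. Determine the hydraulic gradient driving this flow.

From Q = K·A·i, i = Q / (K·A) = 11.1 / (0.8970 × 2500) = 0.004950.

0.00495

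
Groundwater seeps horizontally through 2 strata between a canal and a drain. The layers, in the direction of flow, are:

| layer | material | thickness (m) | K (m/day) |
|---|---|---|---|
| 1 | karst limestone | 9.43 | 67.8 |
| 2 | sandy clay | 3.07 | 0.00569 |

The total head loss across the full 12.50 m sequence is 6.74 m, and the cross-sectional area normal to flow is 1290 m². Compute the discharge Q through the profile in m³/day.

16.1

Flow is perpendicular to layering, so the layers act in series and the equivalent K is the thickness-weighted harmonic mean.
Total thickness L = 9.43 + 3.07 = 12.50 m.
Σ(b_i/K_i) = 9.43/67.8 + 3.07/0.00569 = 539.7 d.
K_eq = L / Σ(b_i/K_i) = 12.50 / 539.7 = 0.02316 m/day.
Q = K_eq · A · (Δh/L) = 0.02316 × 1290 × (6.74/12.50) = 16.11 m³/day.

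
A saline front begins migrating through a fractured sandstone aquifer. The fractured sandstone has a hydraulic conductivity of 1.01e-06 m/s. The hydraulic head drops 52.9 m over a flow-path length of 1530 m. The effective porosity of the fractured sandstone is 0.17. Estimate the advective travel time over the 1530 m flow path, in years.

236

Convert K: 1.01e-06 m/s × 86400 = 0.08726 m/day.
Hydraulic gradient i = Δh / L = 52.9 / 1530 = 0.03458.
Darcy flux q = K · i = 0.08726 × 0.03458 = 0.003017 m/day.
Seepage velocity v = q / n_e = 0.003017 / 0.17 = 0.01775 m/day.
Travel time t = L / v = 1530 / 0.01775 = 86207 days = 236.0 years.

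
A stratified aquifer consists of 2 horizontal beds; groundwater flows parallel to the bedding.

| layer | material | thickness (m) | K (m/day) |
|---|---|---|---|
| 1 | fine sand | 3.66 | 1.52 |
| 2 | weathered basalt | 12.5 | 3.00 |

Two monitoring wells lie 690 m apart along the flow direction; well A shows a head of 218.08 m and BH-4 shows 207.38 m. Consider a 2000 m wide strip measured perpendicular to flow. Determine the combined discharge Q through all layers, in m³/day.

1340

Flow is parallel to layering, so each bed carries its own Darcy discharge and the transmissivities add.
Σ(K_i·b_i) = 1.52×3.66 + 3.00×12.5 = 43.06 m²/day.
Hydraulic gradient i = (218.08 − 207.38) / 690 = 10.7 / 690 = 0.01551.
Q = Σ(K_i·b_i) · W · i = 43.06 × 2000 × 0.01551 = 1336 m³/day.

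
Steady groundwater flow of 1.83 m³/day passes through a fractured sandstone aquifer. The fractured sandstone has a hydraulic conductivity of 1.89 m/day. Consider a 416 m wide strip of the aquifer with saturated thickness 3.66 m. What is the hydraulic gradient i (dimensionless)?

0.000636

Cross-sectional area A = 416 × 3.66 = 1523 m².
From Q = K·A·i, i = Q / (K·A) = 1.83 / (1.890 × 1523) = 0.0006359.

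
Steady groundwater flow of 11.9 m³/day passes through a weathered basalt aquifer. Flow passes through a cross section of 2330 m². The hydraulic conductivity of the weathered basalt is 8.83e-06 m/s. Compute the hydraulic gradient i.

0.00669

Convert K: 8.83e-06 m/s × 86400 = 0.7629 m/day.
From Q = K·A·i, i = Q / (K·A) = 11.9 / (0.7629 × 2330) = 0.006694.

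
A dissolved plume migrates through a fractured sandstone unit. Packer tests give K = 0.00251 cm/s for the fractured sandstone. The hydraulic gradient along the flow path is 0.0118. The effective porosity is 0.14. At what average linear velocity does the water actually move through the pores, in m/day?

0.183

Convert K: 0.00251 cm/s × 864 = 2.169 m/day.
Hydraulic gradient i = 0.0118.
Darcy flux q = K · i = 2.169 × 0.01180 = 0.02559 m/day.
Seepage velocity v = q / n_e = 0.02559 / 0.14 = 0.1828 m/day.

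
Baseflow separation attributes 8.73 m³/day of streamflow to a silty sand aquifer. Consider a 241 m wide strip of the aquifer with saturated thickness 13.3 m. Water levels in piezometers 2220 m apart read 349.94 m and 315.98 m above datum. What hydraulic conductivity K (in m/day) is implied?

Cross-sectional area A = 241 × 13.3 = 3205 m².
Hydraulic gradient i = (349.94 − 315.98) / 2220 = 33.96 / 2220 = 0.01530.
From Q = K·A·i, K = Q / (A·i) = 8.73 / (3205 × 0.01530) = 0.1780 m/day.

0.178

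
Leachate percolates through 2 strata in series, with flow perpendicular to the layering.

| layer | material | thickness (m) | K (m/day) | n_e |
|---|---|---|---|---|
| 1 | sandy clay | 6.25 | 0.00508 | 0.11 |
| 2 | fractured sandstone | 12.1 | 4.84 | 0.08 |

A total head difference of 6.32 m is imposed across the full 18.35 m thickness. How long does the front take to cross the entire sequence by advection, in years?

0.884

With flow normal to the layers, continuity requires the same specific discharge q through every layer.
Σ(b_i/K_i) = 6.25/0.00508 + 12.1/4.84 = 1233 d.
q = Δh / Σ(b_i/K_i) = 6.32 / 1233 = 0.005126 m/day.
In each layer the seepage velocity is v_i = q/n_i, so the layer transit time is t_i = b_i·n_i / q:
  layer 1 (sandy clay): t_1 = 6.25 × 0.11 / 0.005126 = 134.1 d
  layer 2 (fractured sandstone): t_2 = 12.1 × 0.08 / 0.005126 = 188.8 d
Total t = Σ t_i = 322.9 days = 0.8841 years.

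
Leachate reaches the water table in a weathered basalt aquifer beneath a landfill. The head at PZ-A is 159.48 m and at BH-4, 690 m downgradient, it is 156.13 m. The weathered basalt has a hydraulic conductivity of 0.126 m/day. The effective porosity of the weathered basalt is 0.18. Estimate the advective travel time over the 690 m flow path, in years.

556

Hydraulic gradient i = (159.48 − 156.13) / 690 = 3.35 / 690 = 0.004855.
Darcy flux q = K · i = 0.1260 × 0.004855 = 0.0006117 m/day.
Seepage velocity v = q / n_e = 0.0006117 / 0.18 = 0.003399 m/day.
Travel time t = L / v = 690 / 0.003399 = 2.030e+05 days = 555.9 years.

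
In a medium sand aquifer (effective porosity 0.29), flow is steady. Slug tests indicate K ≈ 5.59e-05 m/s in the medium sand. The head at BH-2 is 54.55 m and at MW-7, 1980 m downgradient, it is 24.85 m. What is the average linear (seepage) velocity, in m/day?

Convert K: 5.59e-05 m/s × 86400 = 4.830 m/day.
Hydraulic gradient i = (54.55 − 24.85) / 1980 = 29.7 / 1980 = 0.01500.
Darcy flux q = K · i = 4.830 × 0.01500 = 0.07245 m/day.
Seepage velocity v = q / n_e = 0.07245 / 0.29 = 0.2498 m/day.

0.250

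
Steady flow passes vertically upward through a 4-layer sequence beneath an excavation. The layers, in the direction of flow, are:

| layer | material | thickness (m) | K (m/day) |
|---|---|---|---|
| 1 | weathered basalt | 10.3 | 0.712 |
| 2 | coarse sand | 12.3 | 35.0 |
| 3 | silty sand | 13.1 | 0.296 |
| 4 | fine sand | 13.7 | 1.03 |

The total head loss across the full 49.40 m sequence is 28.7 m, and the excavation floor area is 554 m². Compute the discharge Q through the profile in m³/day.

220

Flow is perpendicular to layering, so the layers act in series and the equivalent K is the thickness-weighted harmonic mean.
Total thickness L = 10.3 + 12.3 + 13.1 + 13.7 = 49.40 m.
Σ(b_i/K_i) = 10.3/0.712 + 12.3/35.0 + 13.1/0.296 + 13.7/1.03 = 72.38 d.
K_eq = L / Σ(b_i/K_i) = 49.40 / 72.38 = 0.6826 m/day.
Q = K_eq · A · (Δh/L) = 0.6826 × 554 × (28.7/49.40) = 219.7 m³/day.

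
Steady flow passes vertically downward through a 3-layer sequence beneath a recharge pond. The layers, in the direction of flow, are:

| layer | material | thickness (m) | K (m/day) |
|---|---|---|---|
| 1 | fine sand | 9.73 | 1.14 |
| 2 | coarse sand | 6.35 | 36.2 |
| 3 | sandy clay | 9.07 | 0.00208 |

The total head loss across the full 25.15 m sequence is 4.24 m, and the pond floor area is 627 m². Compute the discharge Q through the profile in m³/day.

Flow is perpendicular to layering, so the layers act in series and the equivalent K is the thickness-weighted harmonic mean.
Total thickness L = 9.73 + 6.35 + 9.07 = 25.15 m.
Σ(b_i/K_i) = 9.73/1.14 + 6.35/36.2 + 9.07/0.00208 = 4369 d.
K_eq = L / Σ(b_i/K_i) = 25.15 / 4369 = 0.005756 m/day.
Q = K_eq · A · (Δh/L) = 0.005756 × 627 × (4.24/25.15) = 0.6084 m³/day.

0.608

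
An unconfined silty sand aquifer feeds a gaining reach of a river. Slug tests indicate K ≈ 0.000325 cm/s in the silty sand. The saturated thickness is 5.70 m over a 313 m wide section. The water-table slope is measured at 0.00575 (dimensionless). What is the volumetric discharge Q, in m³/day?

2.88

Convert K: 0.000325 cm/s × 864 = 0.2808 m/day.
Cross-sectional area A = 313 × 5.70 = 1784 m².
Hydraulic gradient i = 0.00575.
Darcy's law: Q = K · A · i = 0.2808 × 1784 × 0.005750 = 2.881 m³/day.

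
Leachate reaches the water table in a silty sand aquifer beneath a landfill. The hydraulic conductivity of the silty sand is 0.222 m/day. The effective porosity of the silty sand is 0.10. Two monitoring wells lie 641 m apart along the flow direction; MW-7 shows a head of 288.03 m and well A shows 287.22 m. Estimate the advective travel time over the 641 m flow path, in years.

Hydraulic gradient i = (288.03 − 287.22) / 641 = 0.81 / 641 = 0.001264.
Darcy flux q = K · i = 0.2220 × 0.001264 = 0.0002805 m/day.
Seepage velocity v = q / n_e = 0.0002805 / 0.10 = 0.002805 m/day.
Travel time t = L / v = 641 / 0.002805 = 2.285e+05 days = 625.6 years.

626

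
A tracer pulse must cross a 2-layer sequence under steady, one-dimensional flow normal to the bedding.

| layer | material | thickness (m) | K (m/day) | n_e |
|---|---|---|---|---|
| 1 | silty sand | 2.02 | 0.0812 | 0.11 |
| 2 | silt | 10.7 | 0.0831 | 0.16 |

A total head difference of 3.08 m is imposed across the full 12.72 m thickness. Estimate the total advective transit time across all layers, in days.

With flow normal to the layers, continuity requires the same specific discharge q through every layer.
Σ(b_i/K_i) = 2.02/0.0812 + 10.7/0.0831 = 153.6 d.
q = Δh / Σ(b_i/K_i) = 3.08 / 153.6 = 0.02005 m/day.
In each layer the seepage velocity is v_i = q/n_i, so the layer transit time is t_i = b_i·n_i / q:
  layer 1 (silty sand): t_1 = 2.02 × 0.11 / 0.02005 = 11.08 d
  layer 2 (silt): t_2 = 10.7 × 0.16 / 0.02005 = 85.40 d
Total t = Σ t_i = 96.48 days.

96.5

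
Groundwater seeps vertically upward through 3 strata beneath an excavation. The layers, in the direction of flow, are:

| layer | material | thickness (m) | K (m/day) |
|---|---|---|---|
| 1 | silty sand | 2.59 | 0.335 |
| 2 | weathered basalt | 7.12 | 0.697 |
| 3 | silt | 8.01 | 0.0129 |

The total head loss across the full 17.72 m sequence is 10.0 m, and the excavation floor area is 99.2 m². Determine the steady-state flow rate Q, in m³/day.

Flow is perpendicular to layering, so the layers act in series and the equivalent K is the thickness-weighted harmonic mean.
Total thickness L = 2.59 + 7.12 + 8.01 = 17.72 m.
Σ(b_i/K_i) = 2.59/0.335 + 7.12/0.697 + 8.01/0.0129 = 638.9 d.
K_eq = L / Σ(b_i/K_i) = 17.72 / 638.9 = 0.02774 m/day.
Q = K_eq · A · (Δh/L) = 0.02774 × 99.2 × (10.0/17.72) = 1.553 m³/day.

1.55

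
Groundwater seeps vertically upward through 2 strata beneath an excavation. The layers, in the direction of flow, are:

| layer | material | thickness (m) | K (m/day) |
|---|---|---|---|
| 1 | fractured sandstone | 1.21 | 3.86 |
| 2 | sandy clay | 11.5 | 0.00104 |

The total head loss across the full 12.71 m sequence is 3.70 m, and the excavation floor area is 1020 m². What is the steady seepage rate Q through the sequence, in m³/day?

0.341

Flow is perpendicular to layering, so the layers act in series and the equivalent K is the thickness-weighted harmonic mean.
Total thickness L = 1.21 + 11.5 = 12.71 m.
Σ(b_i/K_i) = 1.21/3.86 + 11.5/0.00104 = 11058 d.
K_eq = L / Σ(b_i/K_i) = 12.71 / 11058 = 0.001149 m/day.
Q = K_eq · A · (Δh/L) = 0.001149 × 1020 × (3.70/12.71) = 0.3413 m³/day.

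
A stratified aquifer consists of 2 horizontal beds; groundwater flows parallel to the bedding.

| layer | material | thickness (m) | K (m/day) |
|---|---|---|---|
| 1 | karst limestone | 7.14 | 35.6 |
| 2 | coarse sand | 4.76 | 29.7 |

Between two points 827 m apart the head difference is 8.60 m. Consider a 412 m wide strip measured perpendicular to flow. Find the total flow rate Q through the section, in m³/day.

Flow is parallel to layering, so each bed carries its own Darcy discharge and the transmissivities add.
Σ(K_i·b_i) = 35.6×7.14 + 29.7×4.76 = 395.6 m²/day.
Hydraulic gradient i = Δh / L = 8.60 / 827 = 0.01040.
Q = Σ(K_i·b_i) · W · i = 395.6 × 412 × 0.01040 = 1695 m³/day.

1690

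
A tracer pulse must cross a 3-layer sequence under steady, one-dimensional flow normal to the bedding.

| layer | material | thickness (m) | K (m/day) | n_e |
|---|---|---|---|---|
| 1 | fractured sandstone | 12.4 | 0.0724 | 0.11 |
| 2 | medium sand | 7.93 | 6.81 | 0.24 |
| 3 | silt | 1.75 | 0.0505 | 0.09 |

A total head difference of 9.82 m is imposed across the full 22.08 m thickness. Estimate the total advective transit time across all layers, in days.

72.2

With flow normal to the layers, continuity requires the same specific discharge q through every layer.
Σ(b_i/K_i) = 12.4/0.0724 + 7.93/6.81 + 1.75/0.0505 = 207.1 d.
q = Δh / Σ(b_i/K_i) = 9.82 / 207.1 = 0.04742 m/day.
In each layer the seepage velocity is v_i = q/n_i, so the layer transit time is t_i = b_i·n_i / q:
  layer 1 (fractured sandstone): t_1 = 12.4 × 0.11 / 0.04742 = 28.76 d
  layer 2 (medium sand): t_2 = 7.93 × 0.24 / 0.04742 = 40.14 d
  layer 3 (silt): t_3 = 1.75 × 0.09 / 0.04742 = 3.321 d
Total t = Σ t_i = 72.22 days.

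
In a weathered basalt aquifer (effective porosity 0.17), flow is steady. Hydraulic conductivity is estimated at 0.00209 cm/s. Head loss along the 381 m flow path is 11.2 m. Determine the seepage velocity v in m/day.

Convert K: 0.00209 cm/s × 864 = 1.806 m/day.
Hydraulic gradient i = Δh / L = 11.2 / 381 = 0.02940.
Darcy flux q = K · i = 1.806 × 0.02940 = 0.05308 m/day.
Seepage velocity v = q / n_e = 0.05308 / 0.17 = 0.3123 m/day.

0.312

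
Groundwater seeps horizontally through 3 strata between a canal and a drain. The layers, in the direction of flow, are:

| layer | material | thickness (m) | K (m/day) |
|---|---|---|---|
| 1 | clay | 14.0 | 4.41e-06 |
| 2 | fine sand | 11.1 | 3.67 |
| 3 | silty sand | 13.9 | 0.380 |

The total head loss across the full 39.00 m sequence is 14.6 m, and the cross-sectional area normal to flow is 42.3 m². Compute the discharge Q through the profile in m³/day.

0.000195

Flow is perpendicular to layering, so the layers act in series and the equivalent K is the thickness-weighted harmonic mean.
Total thickness L = 14.0 + 11.1 + 13.9 = 39.00 m.
Σ(b_i/K_i) = 14.0/4.41e-06 + 11.1/3.67 + 13.9/0.380 = 3.175e+06 d.
K_eq = L / Σ(b_i/K_i) = 39.00 / 3.175e+06 = 1.228e-05 m/day.
Q = K_eq · A · (Δh/L) = 1.228e-05 × 42.3 × (14.6/39.00) = 0.0001945 m³/day.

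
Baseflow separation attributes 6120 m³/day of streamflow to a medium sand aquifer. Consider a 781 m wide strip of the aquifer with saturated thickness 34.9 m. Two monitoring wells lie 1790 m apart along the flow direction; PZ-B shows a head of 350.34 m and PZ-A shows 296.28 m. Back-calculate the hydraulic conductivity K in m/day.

7.43

Cross-sectional area A = 781 × 34.9 = 27257 m².
Hydraulic gradient i = (350.34 − 296.28) / 1790 = 54.06 / 1790 = 0.03020.
From Q = K·A·i, K = Q / (A·i) = 6120 / (27257 × 0.03020) = 7.435 m/day.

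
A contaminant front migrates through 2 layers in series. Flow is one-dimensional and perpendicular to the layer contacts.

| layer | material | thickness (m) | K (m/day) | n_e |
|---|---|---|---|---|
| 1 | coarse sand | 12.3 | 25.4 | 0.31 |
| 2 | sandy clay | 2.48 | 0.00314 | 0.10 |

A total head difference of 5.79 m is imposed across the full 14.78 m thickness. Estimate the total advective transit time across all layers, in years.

With flow normal to the layers, continuity requires the same specific discharge q through every layer.
Σ(b_i/K_i) = 12.3/25.4 + 2.48/0.00314 = 790.3 d.
q = Δh / Σ(b_i/K_i) = 5.79 / 790.3 = 0.007326 m/day.
In each layer the seepage velocity is v_i = q/n_i, so the layer transit time is t_i = b_i·n_i / q:
  layer 1 (coarse sand): t_1 = 12.3 × 0.31 / 0.007326 = 520.4 d
  layer 2 (sandy clay): t_2 = 2.48 × 0.10 / 0.007326 = 33.85 d
Total t = Σ t_i = 554.3 days = 1.518 years.

1.52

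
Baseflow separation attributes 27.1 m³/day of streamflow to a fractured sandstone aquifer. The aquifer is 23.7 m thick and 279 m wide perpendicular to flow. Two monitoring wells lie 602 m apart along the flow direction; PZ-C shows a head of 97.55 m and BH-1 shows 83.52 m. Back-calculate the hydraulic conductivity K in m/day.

Cross-sectional area A = 279 × 23.7 = 6612 m².
Hydraulic gradient i = (97.55 − 83.52) / 602 = 14.03 / 602 = 0.02331.
From Q = K·A·i, K = Q / (A·i) = 27.1 / (6612 × 0.02331) = 0.1759 m/day.

0.176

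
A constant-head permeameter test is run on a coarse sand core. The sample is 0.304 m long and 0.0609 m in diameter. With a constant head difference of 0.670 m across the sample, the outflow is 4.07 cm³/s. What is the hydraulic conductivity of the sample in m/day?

54.8

Cross-sectional area A = π·(d/2)² = π × (0.0609/2)² = 0.002913 m².
Convert discharge: 4.07 cm³/s = 4.070e-06 m³/s.
Darcy's law rearranged: K = Q·L / (A·Δh) = 4.070e-06 × 0.304 / (0.002913 × 0.670) = 0.0006340 m/s = 54.78 m/day.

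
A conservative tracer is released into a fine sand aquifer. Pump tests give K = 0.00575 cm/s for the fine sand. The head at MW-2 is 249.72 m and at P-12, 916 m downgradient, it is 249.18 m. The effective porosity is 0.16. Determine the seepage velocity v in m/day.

0.0183

Convert K: 0.00575 cm/s × 864 = 4.968 m/day.
Hydraulic gradient i = (249.72 − 249.18) / 916 = 0.54 / 916 = 0.0005895.
Darcy flux q = K · i = 4.968 × 0.0005895 = 0.002929 m/day.
Seepage velocity v = q / n_e = 0.002929 / 0.16 = 0.01830 m/day.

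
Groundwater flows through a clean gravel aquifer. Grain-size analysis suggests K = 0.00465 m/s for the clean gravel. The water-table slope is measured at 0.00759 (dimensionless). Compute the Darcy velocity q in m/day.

3.05

Convert K: 0.00465 m/s × 86400 = 401.8 m/day.
Hydraulic gradient i = 0.00759.
Specific discharge q = K · i = 401.8 × 0.007590 = 3.049 m/day.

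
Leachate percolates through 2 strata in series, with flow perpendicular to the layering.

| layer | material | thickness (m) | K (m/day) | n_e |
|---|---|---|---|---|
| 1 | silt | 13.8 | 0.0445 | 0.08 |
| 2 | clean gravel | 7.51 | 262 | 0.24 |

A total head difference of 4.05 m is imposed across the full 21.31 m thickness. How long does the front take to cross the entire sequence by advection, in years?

With flow normal to the layers, continuity requires the same specific discharge q through every layer.
Σ(b_i/K_i) = 13.8/0.0445 + 7.51/262 = 310.1 d.
q = Δh / Σ(b_i/K_i) = 4.05 / 310.1 = 0.01306 m/day.
In each layer the seepage velocity is v_i = q/n_i, so the layer transit time is t_i = b_i·n_i / q:
  layer 1 (silt): t_1 = 13.8 × 0.08 / 0.01306 = 84.54 d
  layer 2 (clean gravel): t_2 = 7.51 × 0.24 / 0.01306 = 138.0 d
Total t = Σ t_i = 222.6 days = 0.6094 years.

0.609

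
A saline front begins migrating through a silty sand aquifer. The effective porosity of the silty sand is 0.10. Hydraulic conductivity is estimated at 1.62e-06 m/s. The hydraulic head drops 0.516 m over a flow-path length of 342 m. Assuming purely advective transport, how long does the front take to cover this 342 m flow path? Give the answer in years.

Convert K: 1.62e-06 m/s × 86400 = 0.1400 m/day.
Hydraulic gradient i = Δh / L = 0.516 / 342 = 0.001509.
Darcy flux q = K · i = 0.1400 × 0.001509 = 0.0002112 m/day.
Seepage velocity v = q / n_e = 0.0002112 / 0.10 = 0.002112 m/day.
Travel time t = L / v = 342 / 0.002112 = 1.619e+05 days = 443.4 years.

443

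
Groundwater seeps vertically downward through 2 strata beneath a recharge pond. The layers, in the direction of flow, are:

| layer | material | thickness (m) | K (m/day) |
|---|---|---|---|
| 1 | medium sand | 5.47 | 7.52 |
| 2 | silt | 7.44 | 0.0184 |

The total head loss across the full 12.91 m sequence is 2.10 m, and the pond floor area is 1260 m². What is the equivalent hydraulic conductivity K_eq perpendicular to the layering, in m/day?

0.0319

Flow is perpendicular to layering, so the layers act in series and the equivalent K is the thickness-weighted harmonic mean.
Total thickness L = 5.47 + 7.44 = 12.91 m.
Σ(b_i/K_i) = 5.47/7.52 + 7.44/0.0184 = 405.1 d.
K_eq = L / Σ(b_i/K_i) = 12.91 / 405.1 = 0.03187 m/day.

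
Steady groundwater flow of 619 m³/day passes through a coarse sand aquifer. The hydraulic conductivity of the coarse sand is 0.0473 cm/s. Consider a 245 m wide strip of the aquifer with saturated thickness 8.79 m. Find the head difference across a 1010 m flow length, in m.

Convert K: 0.0473 cm/s × 864 = 40.87 m/day.
Cross-sectional area A = 245 × 8.79 = 2154 m².
From Q = K·A·i, i = Q / (K·A) = 619 / (40.87 × 2154) = 0.007033.
Head loss Δh = i · L = 0.007033 × 1010 = 7.104 m.

7.10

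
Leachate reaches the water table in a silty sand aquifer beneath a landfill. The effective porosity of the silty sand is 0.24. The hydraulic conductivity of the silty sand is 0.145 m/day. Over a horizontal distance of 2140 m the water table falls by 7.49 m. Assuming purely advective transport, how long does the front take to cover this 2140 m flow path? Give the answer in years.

2770

Hydraulic gradient i = Δh / L = 7.49 / 2140 = 0.003500.
Darcy flux q = K · i = 0.1450 × 0.003500 = 0.0005075 m/day.
Seepage velocity v = q / n_e = 0.0005075 / 0.24 = 0.002115 m/day.
Travel time t = L / v = 2140 / 0.002115 = 1.012e+06 days = 2771 years.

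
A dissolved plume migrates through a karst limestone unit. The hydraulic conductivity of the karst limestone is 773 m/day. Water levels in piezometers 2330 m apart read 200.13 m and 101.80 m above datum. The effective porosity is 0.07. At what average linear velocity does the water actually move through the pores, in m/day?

Hydraulic gradient i = (200.13 − 101.80) / 2330 = 98.33 / 2330 = 0.04220.
Darcy flux q = K · i = 773.0 × 0.04220 = 32.62 m/day.
Seepage velocity v = q / n_e = 32.62 / 0.07 = 466.0 m/day.

466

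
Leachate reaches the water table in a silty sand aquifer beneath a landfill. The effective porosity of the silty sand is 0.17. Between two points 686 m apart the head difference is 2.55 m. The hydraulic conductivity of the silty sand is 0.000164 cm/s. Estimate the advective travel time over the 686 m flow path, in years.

606

Convert K: 0.000164 cm/s × 864 = 0.1417 m/day.
Hydraulic gradient i = Δh / L = 2.55 / 686 = 0.003717.
Darcy flux q = K · i = 0.1417 × 0.003717 = 0.0005267 m/day.
Seepage velocity v = q / n_e = 0.0005267 / 0.17 = 0.003098 m/day.
Travel time t = L / v = 686 / 0.003098 = 2.214e+05 days = 606.2 years.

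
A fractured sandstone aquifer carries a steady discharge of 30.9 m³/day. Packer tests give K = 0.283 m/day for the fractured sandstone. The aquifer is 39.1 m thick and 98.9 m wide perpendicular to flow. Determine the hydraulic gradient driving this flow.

0.0282

Cross-sectional area A = 98.9 × 39.1 = 3867 m².
From Q = K·A·i, i = Q / (K·A) = 30.9 / (0.2830 × 3867) = 0.02824.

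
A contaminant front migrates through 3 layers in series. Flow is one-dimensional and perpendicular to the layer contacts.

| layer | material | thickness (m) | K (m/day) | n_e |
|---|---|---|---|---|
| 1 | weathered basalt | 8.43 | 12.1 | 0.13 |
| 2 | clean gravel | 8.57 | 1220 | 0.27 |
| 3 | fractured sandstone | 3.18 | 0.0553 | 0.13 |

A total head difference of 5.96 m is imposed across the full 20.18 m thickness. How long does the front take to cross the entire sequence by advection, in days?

With flow normal to the layers, continuity requires the same specific discharge q through every layer.
Σ(b_i/K_i) = 8.43/12.1 + 8.57/1220 + 3.18/0.0553 = 58.21 d.
q = Δh / Σ(b_i/K_i) = 5.96 / 58.21 = 0.1024 m/day.
In each layer the seepage velocity is v_i = q/n_i, so the layer transit time is t_i = b_i·n_i / q:
  layer 1 (weathered basalt): t_1 = 8.43 × 0.13 / 0.1024 = 10.70 d
  layer 2 (clean gravel): t_2 = 8.57 × 0.27 / 0.1024 = 22.60 d
  layer 3 (fractured sandstone): t_3 = 3.18 × 0.13 / 0.1024 = 4.037 d
Total t = Σ t_i = 37.34 days.

37.3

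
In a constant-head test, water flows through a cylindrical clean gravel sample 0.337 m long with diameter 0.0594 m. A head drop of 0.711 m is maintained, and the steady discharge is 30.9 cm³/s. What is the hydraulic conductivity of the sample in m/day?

457

Cross-sectional area A = π·(d/2)² = π × (0.0594/2)² = 0.002771 m².
Convert discharge: 30.9 cm³/s = 3.090e-05 m³/s.
Darcy's law rearranged: K = Q·L / (A·Δh) = 3.090e-05 × 0.337 / (0.002771 × 0.711) = 0.005285 m/s = 456.6 m/day.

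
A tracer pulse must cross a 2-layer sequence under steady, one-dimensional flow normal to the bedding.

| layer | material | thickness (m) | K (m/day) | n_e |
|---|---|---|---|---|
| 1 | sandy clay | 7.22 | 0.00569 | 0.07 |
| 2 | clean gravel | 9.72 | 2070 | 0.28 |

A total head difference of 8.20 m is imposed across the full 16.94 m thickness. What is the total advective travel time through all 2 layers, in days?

With flow normal to the layers, continuity requires the same specific discharge q through every layer.
Σ(b_i/K_i) = 7.22/0.00569 + 9.72/2070 = 1269 d.
q = Δh / Σ(b_i/K_i) = 8.20 / 1269 = 0.006462 m/day.
In each layer the seepage velocity is v_i = q/n_i, so the layer transit time is t_i = b_i·n_i / q:
  layer 1 (sandy clay): t_1 = 7.22 × 0.07 / 0.006462 = 78.21 d
  layer 2 (clean gravel): t_2 = 9.72 × 0.28 / 0.006462 = 421.2 d
Total t = Σ t_i = 499.4 days.

499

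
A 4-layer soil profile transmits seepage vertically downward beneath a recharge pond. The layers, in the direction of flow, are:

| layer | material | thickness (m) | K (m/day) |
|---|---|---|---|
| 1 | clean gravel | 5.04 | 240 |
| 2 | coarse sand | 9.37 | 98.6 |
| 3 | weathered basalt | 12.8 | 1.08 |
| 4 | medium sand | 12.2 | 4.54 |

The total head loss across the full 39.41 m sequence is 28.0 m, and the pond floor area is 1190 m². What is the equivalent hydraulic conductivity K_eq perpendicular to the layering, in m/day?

Flow is perpendicular to layering, so the layers act in series and the equivalent K is the thickness-weighted harmonic mean.
Total thickness L = 5.04 + 9.37 + 12.8 + 12.2 = 39.41 m.
Σ(b_i/K_i) = 5.04/240 + 9.37/98.6 + 12.8/1.08 + 12.2/4.54 = 14.66 d.
K_eq = L / Σ(b_i/K_i) = 39.41 / 14.66 = 2.689 m/day.

2.69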